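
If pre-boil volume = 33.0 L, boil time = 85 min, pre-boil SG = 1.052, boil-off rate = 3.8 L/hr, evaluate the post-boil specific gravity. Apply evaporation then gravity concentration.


V_post = V_pre − rate·(t/60);  SG_post = 1 + (SG_pre−1)·V_pre/V_post
V_post = 33.0 − 3.8·(85/60) = 27.6167
SG_post = 1 + (1.052 − 1)·33.0/27.6167

1.0621


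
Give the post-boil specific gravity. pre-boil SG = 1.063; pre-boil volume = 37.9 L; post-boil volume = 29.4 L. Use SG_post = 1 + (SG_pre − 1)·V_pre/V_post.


pts_pre = (1.063 − 1)·1000 = 63.0000
pts_post = 63.0000·37.9/29.4 = 81.2143
SG_post = 1 + 81.2143/1000

1.0812


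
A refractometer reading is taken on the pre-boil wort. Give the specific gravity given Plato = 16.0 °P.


SG = 259/(259 − P)
SG = 259/(259 − 16.0)

1.0658


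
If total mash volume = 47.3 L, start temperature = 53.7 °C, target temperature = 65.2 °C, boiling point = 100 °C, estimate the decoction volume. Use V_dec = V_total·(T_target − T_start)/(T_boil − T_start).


V_dec = 47.3·(65.2 − 53.7)/(100 − 53.7)

11.7484 L


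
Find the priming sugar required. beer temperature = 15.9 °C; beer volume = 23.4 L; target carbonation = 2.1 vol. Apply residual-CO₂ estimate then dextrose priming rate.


residual = 14.695·(0.01821 + 0.09011·e^(−0.04·T));  sugar = (target − residual)·4.0·V
residual = 14.695·(0.01821 + 0.09011·e^(−0.04·15.9)) = 0.9686
sugar = (2.1 − 0.9686)·4.0·23.4

105.8974 g


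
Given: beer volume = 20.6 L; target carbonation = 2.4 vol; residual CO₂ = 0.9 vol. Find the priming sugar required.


sugar = (target − residual)·4.0·V
sugar = (2.4 − 0.9)·4.0·20.6

123.6000 g


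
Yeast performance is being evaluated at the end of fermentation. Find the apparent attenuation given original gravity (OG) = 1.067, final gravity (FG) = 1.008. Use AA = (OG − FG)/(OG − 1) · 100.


AA = (1.067 − 1.008)/(1.067 − 1) · 100

88.0597 %


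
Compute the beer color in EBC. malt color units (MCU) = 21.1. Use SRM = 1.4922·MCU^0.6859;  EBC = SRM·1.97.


SRM = 1.4922·21.1^0.6859 = 12.0824
EBC = 12.0824·1.97

23.8023 EBC


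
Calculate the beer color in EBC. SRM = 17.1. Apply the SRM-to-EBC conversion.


EBC = SRM · 1.97
EBC = 17.1 · 1.97

33.6870 EBC


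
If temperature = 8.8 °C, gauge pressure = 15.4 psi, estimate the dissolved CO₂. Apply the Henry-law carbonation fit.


vols = (P + 14.695)·(0.01821 + 0.09011·e^(−0.04·T))
vols = (15.4 + 14.695)·(0.01821 + 0.09011·e^(−0.04·8.8))

2.4552 volumes


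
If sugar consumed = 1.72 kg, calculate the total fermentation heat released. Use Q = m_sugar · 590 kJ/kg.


Q = 1.72 · 590

1014.8000 kJ


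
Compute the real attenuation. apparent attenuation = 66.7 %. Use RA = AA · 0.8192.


RA = 66.7 · 0.8192

54.6406 %


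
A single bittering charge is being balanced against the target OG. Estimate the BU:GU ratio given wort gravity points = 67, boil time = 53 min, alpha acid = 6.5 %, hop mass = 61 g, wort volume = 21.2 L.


U = 1.65·0.000125^(GP/1000)·(1−e^(−0.04t))/4.15;  IBU = (α/100)·m·U·1000/V;  BU:GU = IBU/GP
U = 1.65·0.000125^(67/1000)·(1−e^(−0.04·53))/4.15 = 0.1916
IBU = (6.5/100)·61·0.1916·1000/21.2 = 35.8347
BU:GU = 35.8347/67

0.5348


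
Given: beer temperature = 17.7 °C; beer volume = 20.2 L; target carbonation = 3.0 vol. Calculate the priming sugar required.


residual = 14.695·(0.01821 + 0.09011·e^(−0.04·T));  sugar = (target − residual)·4.0·V
residual = 14.695·(0.01821 + 0.09011·e^(−0.04·17.7)) = 0.9199
sugar = (3.0 − 0.9199)·4.0·20.2

168.0706 g


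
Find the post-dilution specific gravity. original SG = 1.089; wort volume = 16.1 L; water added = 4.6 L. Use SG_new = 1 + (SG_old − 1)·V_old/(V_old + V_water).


pts = (1.089 − 1)·1000·16.1/(16.1 + 4.6) = 69.2222
SG_new = 1 + 69.2222/1000

1.0692


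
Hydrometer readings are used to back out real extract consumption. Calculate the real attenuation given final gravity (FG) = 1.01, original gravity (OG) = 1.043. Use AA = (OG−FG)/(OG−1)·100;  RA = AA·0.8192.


AA = (1.043 − 1.01)/(1.043 − 1)·100 = 76.7442
RA = 76.7442·0.8192

62.8688 %


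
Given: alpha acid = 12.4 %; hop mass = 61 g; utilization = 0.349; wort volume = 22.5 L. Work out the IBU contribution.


IBU = (α/100)·mass·U·1000 / V
IBU = (12.4/100)·61·0.349·1000 / 22.5

117.3260 IBU


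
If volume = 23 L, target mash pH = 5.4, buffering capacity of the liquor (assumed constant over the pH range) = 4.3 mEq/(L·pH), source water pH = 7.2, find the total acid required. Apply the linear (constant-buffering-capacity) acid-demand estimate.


acid = buffering capacity · (pH_source − pH_target) · V
acid = 4.3 · (7.2 − 5.4) · 23

178.0200 mEq


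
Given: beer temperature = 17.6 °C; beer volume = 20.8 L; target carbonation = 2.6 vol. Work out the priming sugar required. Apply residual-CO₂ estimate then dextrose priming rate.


residual = 14.695·(0.01821 + 0.09011·e^(−0.04·T));  sugar = (target − residual)·4.0·V
residual = 14.695·(0.01821 + 0.09011·e^(−0.04·17.6)) = 0.9225
sugar = (2.6 − 0.9225)·4.0·20.8

139.5653 g


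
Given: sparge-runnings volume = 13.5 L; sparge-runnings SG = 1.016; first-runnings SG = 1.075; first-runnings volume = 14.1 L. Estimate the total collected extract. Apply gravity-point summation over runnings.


total = Σ (SG_i − 1)·1000·V_i
first = (1.075 − 1)·1000·14.1 = 1057.5000
sparge = (1.016 − 1)·1000·13.5 = 216.0000
total = 1057.5000 + 216.0000

1273.5000 gravity·L


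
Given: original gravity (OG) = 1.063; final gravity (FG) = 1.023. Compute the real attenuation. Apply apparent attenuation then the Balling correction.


AA = (OG−FG)/(OG−1)·100;  RA = AA·0.8192
AA = (1.063 − 1.023)/(1.063 − 1)·100 = 63.4921
RA = 63.4921·0.8192

52.0127 %


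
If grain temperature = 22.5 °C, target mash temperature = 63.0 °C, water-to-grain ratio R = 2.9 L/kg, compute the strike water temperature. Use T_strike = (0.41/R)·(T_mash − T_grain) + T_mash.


T_strike = (0.41/2.9)·(63.0 − 22.5) + 63.0

68.7259 °C


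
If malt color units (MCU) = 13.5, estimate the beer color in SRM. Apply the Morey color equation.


SRM = 1.4922 · MCU^0.6859
SRM = 1.4922 · 13.5^0.6859

8.8945 SRM


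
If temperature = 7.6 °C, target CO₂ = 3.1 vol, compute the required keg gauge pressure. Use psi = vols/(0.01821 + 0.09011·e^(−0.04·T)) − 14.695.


psi = 3.1/(0.01821 + 0.09011·e^(−0.04·7.6)) − 14.695

21.9054 psi


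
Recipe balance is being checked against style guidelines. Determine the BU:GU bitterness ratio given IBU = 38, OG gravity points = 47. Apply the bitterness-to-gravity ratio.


BU:GU = IBU / OG_points
BU:GU = 38 / 47

0.8085


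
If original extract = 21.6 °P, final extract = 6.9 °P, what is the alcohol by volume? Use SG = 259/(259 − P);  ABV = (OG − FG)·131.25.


OG = 259/(259 − 21.6) = 1.0910
FG = 259/(259 − 6.9) = 1.0274
ABV = (1.0910 − 1.0274)·131.25

8.3495 % ABV


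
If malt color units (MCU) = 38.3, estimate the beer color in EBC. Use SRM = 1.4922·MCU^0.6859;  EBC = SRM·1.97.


SRM = 1.4922·38.3^0.6859 = 18.1862
EBC = 18.1862·1.97

35.8269 EBC


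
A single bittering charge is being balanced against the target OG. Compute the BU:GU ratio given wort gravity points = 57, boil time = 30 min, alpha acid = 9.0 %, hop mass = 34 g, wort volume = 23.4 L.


U = 1.65·0.000125^(GP/1000)·(1−e^(−0.04t))/4.15;  IBU = (α/100)·m·U·1000/V;  BU:GU = IBU/GP
U = 1.65·0.000125^(57/1000)·(1−e^(−0.04·30))/4.15 = 0.1665
IBU = (9.0/100)·34·0.1665·1000/23.4 = 21.7682
BU:GU = 21.7682/57

0.3819


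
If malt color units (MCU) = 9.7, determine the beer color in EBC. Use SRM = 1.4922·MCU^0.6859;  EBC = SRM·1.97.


SRM = 1.4922·9.7^0.6859 = 7.0901
EBC = 7.0901·1.97

13.9675 EBC


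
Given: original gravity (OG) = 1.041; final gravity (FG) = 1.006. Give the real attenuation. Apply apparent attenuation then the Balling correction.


AA = (OG−FG)/(OG−1)·100;  RA = AA·0.8192
AA = (1.041 − 1.006)/(1.041 − 1)·100 = 85.3659
RA = 85.3659·0.8192

69.9317 %


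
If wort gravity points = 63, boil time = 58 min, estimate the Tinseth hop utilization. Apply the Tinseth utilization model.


U = 1.65·0.000125^(GP/1000) · (1 − e^(−0.04·t))/4.15
bigness = 1.65·0.000125^(63/1000) = 0.9367
boil_factor = (1 − e^(−0.04·58))/4.15 = 0.2173
U = 0.9367 · 0.2173

0.2035


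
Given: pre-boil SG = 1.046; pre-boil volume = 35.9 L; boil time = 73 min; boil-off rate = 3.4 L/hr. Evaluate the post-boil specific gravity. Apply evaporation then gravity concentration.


V_post = V_pre − rate·(t/60);  SG_post = 1 + (SG_pre−1)·V_pre/V_post
V_post = 35.9 − 3.4·(73/60) = 31.7633
SG_post = 1 + (1.046 − 1)·35.9/31.7633

1.0520


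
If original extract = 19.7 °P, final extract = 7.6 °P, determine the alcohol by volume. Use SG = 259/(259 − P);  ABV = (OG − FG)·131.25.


OG = 259/(259 − 19.7) = 1.0823
FG = 259/(259 − 7.6) = 1.0302
ABV = (1.0823 − 1.0302)·131.25

6.8372 % ABV


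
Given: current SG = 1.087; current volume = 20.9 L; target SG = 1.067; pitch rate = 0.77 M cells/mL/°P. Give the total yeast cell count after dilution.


V_w = V·((SG_c−1)/(SG_t−1)−1);  °P = 259 − 259/SG_t;  cells = rate·(V+V_w)·°P
V_w = 20.9·((1.087−1)/(1.067−1)−1) = 6.2388
V_final = 20.9 + 6.2388 = 27.1388
°P = 259 − 259/1.067 = 16.2634
cells = 0.77·27.1388·16.2634

339.8534 billion cells


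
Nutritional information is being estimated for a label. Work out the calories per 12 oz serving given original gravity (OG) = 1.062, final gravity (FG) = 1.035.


ABW = (OG−FG)·131.25·0.79/FG;  °P = 259 − 259/SG (for OG→OE and FG→AE);  RE = 0.1808·OE + 0.8192·AE;  Cal = (6.9·ABW + 4·(RE−0.1))·FG·3.55
ABW = (1.062 − 1.035)·131.25·0.79/1.035 = 2.7049
OE = 259 − 259/1.062 = 15.1205 °P
AE = 259 − 259/1.035 = 8.7585 °P
RE = 0.1808·15.1205 + 0.8192·8.7585 = 9.9087 °P
Cal = (6.9·2.7049 + 4·(9.9087−0.1))·1.035·3.55

212.7340 kcal


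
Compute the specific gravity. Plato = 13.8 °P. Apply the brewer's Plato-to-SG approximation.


SG = 259/(259 − P)
SG = 259/(259 − 13.8)

1.0563


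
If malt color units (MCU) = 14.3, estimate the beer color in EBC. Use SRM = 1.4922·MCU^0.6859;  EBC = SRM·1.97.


SRM = 1.4922·14.3^0.6859 = 9.2528
EBC = 9.2528·1.97

18.2280 EBC


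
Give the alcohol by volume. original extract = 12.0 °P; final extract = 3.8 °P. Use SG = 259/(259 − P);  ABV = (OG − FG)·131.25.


OG = 259/(259 − 12.0) = 1.0486
FG = 259/(259 − 3.8) = 1.0149
ABV = (1.0486 − 1.0149)·131.25

4.4222 % ABV


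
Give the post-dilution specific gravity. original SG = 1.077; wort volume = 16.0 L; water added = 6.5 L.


SG_new = 1 + (SG_old − 1)·V_old/(V_old + V_water)
pts = (1.077 − 1)·1000·16.0/(16.0 + 6.5) = 54.7556
SG_new = 1 + 54.7556/1000

1.0548


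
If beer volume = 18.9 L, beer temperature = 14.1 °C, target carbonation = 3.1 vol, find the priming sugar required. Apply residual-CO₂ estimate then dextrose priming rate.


residual = 14.695·(0.01821 + 0.09011·e^(−0.04·T));  sugar = (target − residual)·4.0·V
residual = 14.695·(0.01821 + 0.09011·e^(−0.04·14.1)) = 1.0210
sugar = (3.1 − 1.0210)·4.0·18.9

157.1760 g


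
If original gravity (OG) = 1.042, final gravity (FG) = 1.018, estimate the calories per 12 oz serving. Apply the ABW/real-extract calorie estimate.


ABW = (OG−FG)·131.25·0.79/FG;  °P = 259 − 259/SG (for OG→OE and FG→AE);  RE = 0.1808·OE + 0.8192·AE;  Cal = (6.9·ABW + 4·(RE−0.1))·FG·3.55
ABW = (1.042 − 1.018)·131.25·0.79/1.018 = 2.4445
OE = 259 − 259/1.042 = 10.4395 °P
AE = 259 − 259/1.018 = 4.5796 °P
RE = 0.1808·10.4395 + 0.8192·4.5796 = 5.6391 °P
Cal = (6.9·2.4445 + 4·(5.6391−0.1))·1.018·3.55

141.0261 kcal


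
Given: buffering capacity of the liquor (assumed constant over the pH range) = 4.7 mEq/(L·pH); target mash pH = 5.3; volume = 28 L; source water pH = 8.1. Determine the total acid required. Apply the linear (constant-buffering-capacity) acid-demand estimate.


acid = buffering capacity · (pH_source − pH_target) · V
acid = 4.7 · (8.1 − 5.3) · 28

368.4800 mEq


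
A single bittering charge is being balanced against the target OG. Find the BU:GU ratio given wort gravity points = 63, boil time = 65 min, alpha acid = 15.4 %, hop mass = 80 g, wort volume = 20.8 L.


U = 1.65·0.000125^(GP/1000)·(1−e^(−0.04t))/4.15;  IBU = (α/100)·m·U·1000/V;  BU:GU = IBU/GP
U = 1.65·0.000125^(63/1000)·(1−e^(−0.04·65))/4.15 = 0.2089
IBU = (15.4/100)·80·0.2089·1000/20.8 = 123.7574
BU:GU = 123.7574/63

1.9644


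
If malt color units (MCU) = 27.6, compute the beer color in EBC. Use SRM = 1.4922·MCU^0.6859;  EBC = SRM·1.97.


SRM = 1.4922·27.6^0.6859 = 14.5260
EBC = 14.5260·1.97

28.6163 EBC


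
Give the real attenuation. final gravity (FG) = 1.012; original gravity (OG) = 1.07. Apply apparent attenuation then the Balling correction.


AA = (OG−FG)/(OG−1)·100;  RA = AA·0.8192
AA = (1.07 − 1.012)/(1.07 − 1)·100 = 82.8571
RA = 82.8571·0.8192

67.8766 %


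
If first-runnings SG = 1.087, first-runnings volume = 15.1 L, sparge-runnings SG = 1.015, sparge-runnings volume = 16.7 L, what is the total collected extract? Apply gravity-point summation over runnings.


total = Σ (SG_i − 1)·1000·V_i
first = (1.087 − 1)·1000·15.1 = 1313.7000
sparge = (1.015 − 1)·1000·16.7 = 250.5000
total = 1313.7000 + 250.5000

1564.2000 gravity·L


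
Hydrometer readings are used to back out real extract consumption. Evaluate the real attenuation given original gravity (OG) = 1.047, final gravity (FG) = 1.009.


AA = (OG−FG)/(OG−1)·100;  RA = AA·0.8192
AA = (1.047 − 1.009)/(1.047 − 1)·100 = 80.8511
RA = 80.8511·0.8192

66.2332 %


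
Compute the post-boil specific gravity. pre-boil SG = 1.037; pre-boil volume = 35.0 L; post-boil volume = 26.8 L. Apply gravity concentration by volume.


SG_post = 1 + (SG_pre − 1)·V_pre/V_post
pts_pre = (1.037 − 1)·1000 = 37.0000
pts_post = 37.0000·35.0/26.8 = 48.3209
SG_post = 1 + 48.3209/1000

1.0483


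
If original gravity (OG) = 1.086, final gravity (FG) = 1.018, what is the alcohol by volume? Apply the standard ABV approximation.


ABV = (OG − FG) · 131.25
ABV = (1.086 − 1.018) · 131.25

8.9250 % ABV


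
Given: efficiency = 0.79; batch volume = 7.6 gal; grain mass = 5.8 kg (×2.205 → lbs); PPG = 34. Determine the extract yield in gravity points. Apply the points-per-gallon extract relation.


points = lbs × PPG × eff / vol
lbs = 5.8 × 2.205 = 12.7890
points = 12.7890 × 34 × 0.79 / 7.6

45.1990 points


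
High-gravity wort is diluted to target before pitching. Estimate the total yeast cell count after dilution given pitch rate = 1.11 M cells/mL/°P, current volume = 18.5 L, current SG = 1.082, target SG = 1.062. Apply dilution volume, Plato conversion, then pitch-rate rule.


V_w = V·((SG_c−1)/(SG_t−1)−1);  °P = 259 − 259/SG_t;  cells = rate·(V+V_w)·°P
V_w = 18.5·((1.082−1)/(1.062−1)−1) = 5.9677
V_final = 18.5 + 5.9677 = 24.4677
°P = 259 − 259/1.062 = 15.1205
cells = 1.11·24.4677·15.1205

410.6613 billion cells


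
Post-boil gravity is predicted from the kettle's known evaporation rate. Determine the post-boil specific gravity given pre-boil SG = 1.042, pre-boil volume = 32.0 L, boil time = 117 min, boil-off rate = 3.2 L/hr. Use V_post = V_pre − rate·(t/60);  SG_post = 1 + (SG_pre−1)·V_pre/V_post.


V_post = 32.0 − 3.2·(117/60) = 25.7600
SG_post = 1 + (1.042 − 1)·32.0/25.7600

1.0522


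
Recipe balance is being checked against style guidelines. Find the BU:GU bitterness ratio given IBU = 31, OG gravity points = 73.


BU:GU = IBU / OG_points
BU:GU = 31 / 73

0.4247


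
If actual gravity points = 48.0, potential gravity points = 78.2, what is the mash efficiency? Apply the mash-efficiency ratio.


efficiency = actual / potential × 100
efficiency = 48.0 / 78.2 × 100

61.3811 %


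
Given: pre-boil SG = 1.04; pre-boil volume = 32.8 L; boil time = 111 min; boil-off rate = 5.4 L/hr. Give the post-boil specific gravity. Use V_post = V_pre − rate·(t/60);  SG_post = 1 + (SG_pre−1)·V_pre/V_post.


V_post = 32.8 − 5.4·(111/60) = 22.8100
SG_post = 1 + (1.04 − 1)·32.8/22.8100

1.0575


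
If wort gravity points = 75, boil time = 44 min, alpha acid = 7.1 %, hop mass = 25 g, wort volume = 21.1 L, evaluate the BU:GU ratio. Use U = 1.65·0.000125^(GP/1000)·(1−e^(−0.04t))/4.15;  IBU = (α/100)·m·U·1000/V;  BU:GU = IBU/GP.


U = 1.65·0.000125^(75/1000)·(1−e^(−0.04·44))/4.15 = 0.1678
IBU = (7.1/100)·25·0.1678·1000/21.1 = 14.1132
BU:GU = 14.1132/75

0.1882


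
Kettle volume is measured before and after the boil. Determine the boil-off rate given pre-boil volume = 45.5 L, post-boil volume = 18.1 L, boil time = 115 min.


rate = (V_pre − V_post) / (t_min/60)
rate = (45.5 − 18.1) / (115/60)

14.2957 L/hr


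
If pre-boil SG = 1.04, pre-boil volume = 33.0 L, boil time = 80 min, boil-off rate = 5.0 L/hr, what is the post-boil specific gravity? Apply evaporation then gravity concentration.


V_post = V_pre − rate·(t/60);  SG_post = 1 + (SG_pre−1)·V_pre/V_post
V_post = 33.0 − 5.0·(80/60) = 26.3333
SG_post = 1 + (1.04 − 1)·33.0/26.3333

1.0501


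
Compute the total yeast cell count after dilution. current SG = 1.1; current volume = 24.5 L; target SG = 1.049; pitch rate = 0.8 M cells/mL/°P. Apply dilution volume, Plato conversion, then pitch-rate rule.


V_w = V·((SG_c−1)/(SG_t−1)−1);  °P = 259 − 259/SG_t;  cells = rate·(V+V_w)·°P
V_w = 24.5·((1.1−1)/(1.049−1)−1) = 25.5000
V_final = 24.5 + 25.5000 = 50.0000
°P = 259 − 259/1.049 = 12.0982
cells = 0.8·50.0000·12.0982

483.9276 billion cells


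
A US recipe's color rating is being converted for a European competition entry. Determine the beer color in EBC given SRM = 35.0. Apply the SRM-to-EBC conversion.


EBC = SRM · 1.97
EBC = 35.0 · 1.97

68.9500 EBC


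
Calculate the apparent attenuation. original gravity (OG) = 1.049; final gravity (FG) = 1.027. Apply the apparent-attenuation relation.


AA = (OG − FG)/(OG − 1) · 100
AA = (1.049 − 1.027)/(1.049 − 1) · 100

44.8980 %


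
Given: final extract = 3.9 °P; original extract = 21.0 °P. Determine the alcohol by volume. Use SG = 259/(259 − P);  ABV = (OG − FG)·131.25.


OG = 259/(259 − 21.0) = 1.0882
FG = 259/(259 − 3.9) = 1.0153
ABV = (1.0882 − 1.0153)·131.25

9.5743 % ABV


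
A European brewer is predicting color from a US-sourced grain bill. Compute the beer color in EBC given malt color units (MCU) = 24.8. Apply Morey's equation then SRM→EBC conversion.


SRM = 1.4922·MCU^0.6859;  EBC = SRM·1.97
SRM = 1.4922·24.8^0.6859 = 13.4984
EBC = 13.4984·1.97

26.5918 EBC


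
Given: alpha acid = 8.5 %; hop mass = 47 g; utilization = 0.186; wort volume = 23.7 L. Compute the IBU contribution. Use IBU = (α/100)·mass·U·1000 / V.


IBU = (8.5/100)·47·0.186·1000 / 23.7

31.3532 IBU


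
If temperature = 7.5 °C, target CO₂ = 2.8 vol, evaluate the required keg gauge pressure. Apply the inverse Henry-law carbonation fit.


psi = vols/(0.01821 + 0.09011·e^(−0.04·T)) − 14.695
psi = 2.8/(0.01821 + 0.09011·e^(−0.04·7.5)) − 14.695

18.2597 psi


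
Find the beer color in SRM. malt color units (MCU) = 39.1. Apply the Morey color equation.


SRM = 1.4922 · MCU^0.6859
SRM = 1.4922 · 39.1^0.6859

18.4460 SRM


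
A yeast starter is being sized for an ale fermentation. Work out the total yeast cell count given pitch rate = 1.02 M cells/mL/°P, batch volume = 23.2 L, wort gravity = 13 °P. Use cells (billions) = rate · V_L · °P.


cells = 1.02 · 23.2 · 13

307.6320 billion cells


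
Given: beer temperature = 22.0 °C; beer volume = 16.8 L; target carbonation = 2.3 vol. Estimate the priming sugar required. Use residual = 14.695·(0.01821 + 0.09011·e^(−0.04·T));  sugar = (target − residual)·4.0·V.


residual = 14.695·(0.01821 + 0.09011·e^(−0.04·22.0)) = 0.8168
sugar = (2.3 − 0.8168)·4.0·16.8

99.6685 g


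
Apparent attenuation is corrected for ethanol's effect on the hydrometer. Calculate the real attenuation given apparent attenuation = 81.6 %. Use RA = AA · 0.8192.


RA = 81.6 · 0.8192

66.8467 %


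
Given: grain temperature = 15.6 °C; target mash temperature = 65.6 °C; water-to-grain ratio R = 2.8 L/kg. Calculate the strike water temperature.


T_strike = (0.41/R)·(T_mash − T_grain) + T_mash
T_strike = (0.41/2.8)·(65.6 − 15.6) + 65.6

72.9214 °C


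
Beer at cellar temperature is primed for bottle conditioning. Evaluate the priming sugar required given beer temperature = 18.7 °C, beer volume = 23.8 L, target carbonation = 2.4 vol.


residual = 14.695·(0.01821 + 0.09011·e^(−0.04·T));  sugar = (target − residual)·4.0·V
residual = 14.695·(0.01821 + 0.09011·e^(−0.04·18.7)) = 0.8943
sugar = (2.4 − 0.8943)·4.0·23.8

143.3388 g


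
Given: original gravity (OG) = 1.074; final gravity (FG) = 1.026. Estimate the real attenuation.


AA = (OG−FG)/(OG−1)·100;  RA = AA·0.8192
AA = (1.074 − 1.026)/(1.074 − 1)·100 = 64.8649
RA = 64.8649·0.8192

53.1373 %


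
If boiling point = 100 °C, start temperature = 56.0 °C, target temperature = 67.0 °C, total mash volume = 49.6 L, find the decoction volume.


V_dec = V_total·(T_target − T_start)/(T_boil − T_start)
V_dec = 49.6·(67.0 − 56.0)/(100 − 56.0)

12.4000 L


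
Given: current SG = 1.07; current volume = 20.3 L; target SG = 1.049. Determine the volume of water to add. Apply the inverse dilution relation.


V_water = V·((SG_curr − 1)/(SG_target − 1) − 1)
V_water = 20.3·((1.07 − 1)/(1.049 − 1) − 1)

8.7000 L


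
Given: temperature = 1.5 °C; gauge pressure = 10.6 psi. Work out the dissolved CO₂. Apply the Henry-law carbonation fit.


vols = (P + 14.695)·(0.01821 + 0.09011·e^(−0.04·T))
vols = (10.6 + 14.695)·(0.01821 + 0.09011·e^(−0.04·1.5))

2.6072 volumes


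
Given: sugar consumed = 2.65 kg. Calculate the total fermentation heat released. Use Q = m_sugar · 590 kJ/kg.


Q = 2.65 · 590

1563.5000 kJ


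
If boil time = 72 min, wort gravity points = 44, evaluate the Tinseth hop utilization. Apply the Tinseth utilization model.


U = 1.65·0.000125^(GP/1000) · (1 − e^(−0.04·t))/4.15
bigness = 1.65·0.000125^(44/1000) = 1.1111
boil_factor = (1 − e^(−0.04·72))/4.15 = 0.2274
U = 1.1111 · 0.2274

0.2527


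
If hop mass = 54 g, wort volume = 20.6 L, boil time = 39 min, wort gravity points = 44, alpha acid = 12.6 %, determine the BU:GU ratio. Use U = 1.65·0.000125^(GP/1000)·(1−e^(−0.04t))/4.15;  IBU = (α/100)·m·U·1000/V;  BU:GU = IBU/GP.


U = 1.65·0.000125^(44/1000)·(1−e^(−0.04·39))/4.15 = 0.2115
IBU = (12.6/100)·54·0.2115·1000/20.6 = 69.8472
BU:GU = 69.8472/44

1.5874


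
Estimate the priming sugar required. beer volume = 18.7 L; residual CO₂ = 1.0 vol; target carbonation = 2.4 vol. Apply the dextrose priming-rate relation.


sugar = (target − residual)·4.0·V
sugar = (2.4 − 1.0)·4.0·18.7

104.7200 g


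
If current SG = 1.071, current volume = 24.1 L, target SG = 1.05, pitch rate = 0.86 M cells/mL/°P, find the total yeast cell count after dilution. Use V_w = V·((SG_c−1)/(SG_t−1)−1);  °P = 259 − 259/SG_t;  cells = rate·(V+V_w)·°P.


V_w = 24.1·((1.071−1)/(1.05−1)−1) = 10.1220
V_final = 24.1 + 10.1220 = 34.2220
°P = 259 − 259/1.05 = 12.3333
cells = 0.86·34.2220·12.3333

362.9813 billion cells


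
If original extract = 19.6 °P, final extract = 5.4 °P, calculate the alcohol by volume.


SG = 259/(259 − P);  ABV = (OG − FG)·131.25
OG = 259/(259 − 19.6) = 1.0819
FG = 259/(259 − 5.4) = 1.0213
ABV = (1.0819 − 1.0213)·131.25

7.9509 % ABV


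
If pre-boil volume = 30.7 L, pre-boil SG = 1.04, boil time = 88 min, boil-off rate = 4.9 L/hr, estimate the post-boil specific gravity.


V_post = V_pre − rate·(t/60);  SG_post = 1 + (SG_pre−1)·V_pre/V_post
V_post = 30.7 − 4.9·(88/60) = 23.5133
SG_post = 1 + (1.04 − 1)·30.7/23.5133

1.0522


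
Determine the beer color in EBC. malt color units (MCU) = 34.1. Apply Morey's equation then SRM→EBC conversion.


SRM = 1.4922·MCU^0.6859;  EBC = SRM·1.97
SRM = 1.4922·34.1^0.6859 = 16.7936
EBC = 16.7936·1.97

33.0834 EBC


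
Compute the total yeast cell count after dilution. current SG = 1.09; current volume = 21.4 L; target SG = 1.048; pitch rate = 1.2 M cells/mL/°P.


V_w = V·((SG_c−1)/(SG_t−1)−1);  °P = 259 − 259/SG_t;  cells = rate·(V+V_w)·°P
V_w = 21.4·((1.09−1)/(1.048−1)−1) = 18.7250
V_final = 21.4 + 18.7250 = 40.1250
°P = 259 − 259/1.048 = 11.8626
cells = 1.2·40.1250·11.8626

571.1840 billion cells


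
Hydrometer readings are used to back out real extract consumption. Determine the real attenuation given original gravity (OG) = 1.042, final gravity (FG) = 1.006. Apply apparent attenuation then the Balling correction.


AA = (OG−FG)/(OG−1)·100;  RA = AA·0.8192
AA = (1.042 − 1.006)/(1.042 − 1)·100 = 85.7143
RA = 85.7143·0.8192

70.2171 %


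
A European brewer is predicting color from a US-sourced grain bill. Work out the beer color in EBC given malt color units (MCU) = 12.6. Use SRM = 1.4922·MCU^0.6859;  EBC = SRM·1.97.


SRM = 1.4922·12.6^0.6859 = 8.4834
EBC = 8.4834·1.97

16.7123 EBC


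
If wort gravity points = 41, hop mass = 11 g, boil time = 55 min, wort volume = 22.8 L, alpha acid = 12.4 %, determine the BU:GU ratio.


U = 1.65·0.000125^(GP/1000)·(1−e^(−0.04t))/4.15;  IBU = (α/100)·m·U·1000/V;  BU:GU = IBU/GP
U = 1.65·0.000125^(41/1000)·(1−e^(−0.04·55))/4.15 = 0.2446
IBU = (12.4/100)·11·0.2446·1000/22.8 = 14.6314
BU:GU = 14.6314/41

0.3569


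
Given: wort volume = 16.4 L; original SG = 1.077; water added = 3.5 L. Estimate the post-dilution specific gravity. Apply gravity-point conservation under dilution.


SG_new = 1 + (SG_old − 1)·V_old/(V_old + V_water)
pts = (1.077 − 1)·1000·16.4/(16.4 + 3.5) = 63.4573
SG_new = 1 + 63.4573/1000

1.0635


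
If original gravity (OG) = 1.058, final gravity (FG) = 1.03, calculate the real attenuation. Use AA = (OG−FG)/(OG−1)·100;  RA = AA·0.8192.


AA = (1.058 − 1.03)/(1.058 − 1)·100 = 48.2759
RA = 48.2759·0.8192

39.5476 %


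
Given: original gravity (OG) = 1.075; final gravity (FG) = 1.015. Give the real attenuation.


AA = (OG−FG)/(OG−1)·100;  RA = AA·0.8192
AA = (1.075 − 1.015)/(1.075 − 1)·100 = 80.0000
RA = 80.0000·0.8192

65.5360 %


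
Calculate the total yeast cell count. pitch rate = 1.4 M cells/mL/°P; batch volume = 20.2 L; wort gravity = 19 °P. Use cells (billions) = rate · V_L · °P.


cells = 1.4 · 20.2 · 19

537.3200 billion cells


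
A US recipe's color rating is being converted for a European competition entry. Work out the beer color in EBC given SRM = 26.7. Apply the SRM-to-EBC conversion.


EBC = SRM · 1.97
EBC = 26.7 · 1.97

52.5990 EBC


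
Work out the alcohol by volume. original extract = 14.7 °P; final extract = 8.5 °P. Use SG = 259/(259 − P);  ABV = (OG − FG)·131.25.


OG = 259/(259 − 14.7) = 1.0602
FG = 259/(259 − 8.5) = 1.0339
ABV = (1.0602 − 1.0339)·131.25

3.4440 % ABV


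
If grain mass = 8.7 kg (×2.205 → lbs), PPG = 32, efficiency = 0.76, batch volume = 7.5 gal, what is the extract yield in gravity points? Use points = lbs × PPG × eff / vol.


lbs = 8.7 × 2.205 = 19.1835
points = 19.1835 × 32 × 0.76 / 7.5

62.2057 points


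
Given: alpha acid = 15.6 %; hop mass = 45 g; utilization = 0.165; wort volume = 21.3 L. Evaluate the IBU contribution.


IBU = (α/100)·mass·U·1000 / V
IBU = (15.6/100)·45·0.165·1000 / 21.3

54.3803 IBU


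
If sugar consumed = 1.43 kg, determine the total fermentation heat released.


Q = m_sugar · 590 kJ/kg
Q = 1.43 · 590

843.7000 kJ


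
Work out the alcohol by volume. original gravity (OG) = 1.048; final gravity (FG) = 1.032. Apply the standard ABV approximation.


ABV = (OG − FG) · 131.25
ABV = (1.048 − 1.032) · 131.25

2.1000 % ABV


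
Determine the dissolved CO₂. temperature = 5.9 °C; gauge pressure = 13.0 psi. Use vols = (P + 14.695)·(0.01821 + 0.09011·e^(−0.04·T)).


vols = (13.0 + 14.695)·(0.01821 + 0.09011·e^(−0.04·5.9))

2.4753 volumes


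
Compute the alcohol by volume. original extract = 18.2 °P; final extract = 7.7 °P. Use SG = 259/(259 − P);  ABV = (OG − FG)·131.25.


OG = 259/(259 − 18.2) = 1.0756
FG = 259/(259 − 7.7) = 1.0306
ABV = (1.0756 − 1.0306)·131.25

5.8985 % ABV


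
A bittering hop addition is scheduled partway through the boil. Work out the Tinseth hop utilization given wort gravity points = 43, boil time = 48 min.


U = 1.65·0.000125^(GP/1000) · (1 − e^(−0.04·t))/4.15
bigness = 1.65·0.000125^(43/1000) = 1.1211
boil_factor = (1 − e^(−0.04·48))/4.15 = 0.2056
U = 1.1211 · 0.2056

0.2305


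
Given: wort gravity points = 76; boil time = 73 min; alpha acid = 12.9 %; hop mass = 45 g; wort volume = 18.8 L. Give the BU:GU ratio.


U = 1.65·0.000125^(GP/1000)·(1−e^(−0.04t))/4.15;  IBU = (α/100)·m·U·1000/V;  BU:GU = IBU/GP
U = 1.65·0.000125^(76/1000)·(1−e^(−0.04·73))/4.15 = 0.1900
IBU = (12.9/100)·45·0.1900·1000/18.8 = 58.6634
BU:GU = 58.6634/76

0.7719


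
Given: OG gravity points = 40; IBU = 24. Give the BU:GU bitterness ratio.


BU:GU = IBU / OG_points
BU:GU = 24 / 40

0.6000


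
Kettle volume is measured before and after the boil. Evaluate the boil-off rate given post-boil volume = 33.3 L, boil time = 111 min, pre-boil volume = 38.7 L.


rate = (V_pre − V_post) / (t_min/60)
rate = (38.7 − 33.3) / (111/60)

2.9189 L/hr


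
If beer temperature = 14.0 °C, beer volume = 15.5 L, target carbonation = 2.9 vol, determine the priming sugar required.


residual = 14.695·(0.01821 + 0.09011·e^(−0.04·T));  sugar = (target − residual)·4.0·V
residual = 14.695·(0.01821 + 0.09011·e^(−0.04·14.0)) = 1.0240
sugar = (2.9 − 1.0240)·4.0·15.5

116.3137 g


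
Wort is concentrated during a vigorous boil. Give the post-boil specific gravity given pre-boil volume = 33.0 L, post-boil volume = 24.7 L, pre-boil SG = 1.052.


SG_post = 1 + (SG_pre − 1)·V_pre/V_post
pts_pre = (1.052 − 1)·1000 = 52.0000
pts_post = 52.0000·33.0/24.7 = 69.4737
SG_post = 1 + 69.4737/1000

1.0695


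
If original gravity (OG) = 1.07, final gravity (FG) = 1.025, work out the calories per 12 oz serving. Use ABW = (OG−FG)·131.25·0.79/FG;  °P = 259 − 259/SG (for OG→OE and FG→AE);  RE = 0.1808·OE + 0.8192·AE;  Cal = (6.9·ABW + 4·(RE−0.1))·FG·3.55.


ABW = (1.07 − 1.025)·131.25·0.79/1.025 = 4.5521
OE = 259 − 259/1.07 = 16.9439 °P
AE = 259 − 259/1.025 = 6.3171 °P
RE = 0.1808·16.9439 + 0.8192·6.3171 = 8.2384 °P
Cal = (6.9·4.5521 + 4·(8.2384−0.1))·1.025·3.55

232.7467 kcal


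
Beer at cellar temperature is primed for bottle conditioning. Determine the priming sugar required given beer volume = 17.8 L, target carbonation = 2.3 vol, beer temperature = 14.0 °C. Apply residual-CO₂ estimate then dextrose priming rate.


residual = 14.695·(0.01821 + 0.09011·e^(−0.04·T));  sugar = (target − residual)·4.0·V
residual = 14.695·(0.01821 + 0.09011·e^(−0.04·14.0)) = 1.0240
sugar = (2.3 − 1.0240)·4.0·17.8

90.8532 g


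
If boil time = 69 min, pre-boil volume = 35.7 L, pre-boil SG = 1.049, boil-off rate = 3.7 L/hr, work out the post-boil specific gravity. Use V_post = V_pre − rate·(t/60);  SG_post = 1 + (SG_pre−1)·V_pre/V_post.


V_post = 35.7 − 3.7·(69/60) = 31.4450
SG_post = 1 + (1.049 − 1)·35.7/31.4450

1.0556


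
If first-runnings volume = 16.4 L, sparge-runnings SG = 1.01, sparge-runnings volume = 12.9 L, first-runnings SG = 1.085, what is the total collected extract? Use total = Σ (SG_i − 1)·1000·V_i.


first = (1.085 − 1)·1000·16.4 = 1394.0000
sparge = (1.01 − 1)·1000·12.9 = 129.0000
total = 1394.0000 + 129.0000

1523.0000 gravity·L


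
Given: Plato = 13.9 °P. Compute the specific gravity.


SG = 259/(259 − P)
SG = 259/(259 − 13.9)

1.0567


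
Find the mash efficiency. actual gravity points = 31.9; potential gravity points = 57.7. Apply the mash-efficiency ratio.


efficiency = actual / potential × 100
efficiency = 31.9 / 57.7 × 100

55.2860 %


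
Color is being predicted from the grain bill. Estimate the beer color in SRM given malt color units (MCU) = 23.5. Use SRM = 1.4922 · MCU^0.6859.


SRM = 1.4922 · 23.5^0.6859

13.0090 SRM


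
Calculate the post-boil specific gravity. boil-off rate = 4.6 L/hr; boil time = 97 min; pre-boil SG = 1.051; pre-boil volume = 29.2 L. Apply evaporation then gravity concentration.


V_post = V_pre − rate·(t/60);  SG_post = 1 + (SG_pre−1)·V_pre/V_post
V_post = 29.2 − 4.6·(97/60) = 21.7633
SG_post = 1 + (1.051 − 1)·29.2/21.7633

1.0684


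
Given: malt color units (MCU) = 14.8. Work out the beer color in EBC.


SRM = 1.4922·MCU^0.6859;  EBC = SRM·1.97
SRM = 1.4922·14.8^0.6859 = 9.4735
EBC = 9.4735·1.97

18.6628 EBC


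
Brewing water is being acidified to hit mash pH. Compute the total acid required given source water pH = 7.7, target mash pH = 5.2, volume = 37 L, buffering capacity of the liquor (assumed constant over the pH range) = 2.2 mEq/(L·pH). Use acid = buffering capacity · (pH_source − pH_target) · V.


acid = 2.2 · (7.7 − 5.2) · 37

203.5000 mEq


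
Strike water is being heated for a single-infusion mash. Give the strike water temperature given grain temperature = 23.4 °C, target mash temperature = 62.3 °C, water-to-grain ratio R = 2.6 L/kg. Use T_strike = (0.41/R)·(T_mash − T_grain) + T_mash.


T_strike = (0.41/2.6)·(62.3 − 23.4) + 62.3

68.4342 °C


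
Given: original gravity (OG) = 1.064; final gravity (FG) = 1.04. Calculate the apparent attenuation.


AA = (OG − FG)/(OG − 1) · 100
AA = (1.064 − 1.04)/(1.064 − 1) · 100

37.5000 %


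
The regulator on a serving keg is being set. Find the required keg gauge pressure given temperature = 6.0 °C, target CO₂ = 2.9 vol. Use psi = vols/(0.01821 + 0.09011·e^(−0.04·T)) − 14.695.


psi = 2.9/(0.01821 + 0.09011·e^(−0.04·6.0)) − 14.695

17.8552 psi


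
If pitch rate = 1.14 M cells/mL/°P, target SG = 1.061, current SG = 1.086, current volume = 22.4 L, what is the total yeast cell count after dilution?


V_w = V·((SG_c−1)/(SG_t−1)−1);  °P = 259 − 259/SG_t;  cells = rate·(V+V_w)·°P
V_w = 22.4·((1.086−1)/(1.061−1)−1) = 9.1803
V_final = 22.4 + 9.1803 = 31.5803
°P = 259 − 259/1.061 = 14.8907
cells = 1.14·31.5803·14.8907

536.0875 billion cells


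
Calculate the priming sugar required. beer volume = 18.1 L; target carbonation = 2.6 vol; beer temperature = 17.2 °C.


residual = 14.695·(0.01821 + 0.09011·e^(−0.04·T));  sugar = (target − residual)·4.0·V
residual = 14.695·(0.01821 + 0.09011·e^(−0.04·17.2)) = 0.9331
sugar = (2.6 − 0.9331)·4.0·18.1

120.6839 g


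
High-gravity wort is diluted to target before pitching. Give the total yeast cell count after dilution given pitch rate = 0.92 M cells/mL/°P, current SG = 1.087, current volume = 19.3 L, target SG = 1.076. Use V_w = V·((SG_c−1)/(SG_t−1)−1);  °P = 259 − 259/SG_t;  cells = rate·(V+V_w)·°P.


V_w = 19.3·((1.087−1)/(1.076−1)−1) = 2.7934
V_final = 19.3 + 2.7934 = 22.0934
°P = 259 − 259/1.076 = 18.2937
cells = 0.92·22.0934·18.2937

371.8364 billion cells


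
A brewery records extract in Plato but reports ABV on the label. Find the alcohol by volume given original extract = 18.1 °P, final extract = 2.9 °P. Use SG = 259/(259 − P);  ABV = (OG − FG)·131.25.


OG = 259/(259 − 18.1) = 1.0751
FG = 259/(259 − 2.9) = 1.0113
ABV = (1.0751 − 1.0113)·131.25

8.3752 % ABV


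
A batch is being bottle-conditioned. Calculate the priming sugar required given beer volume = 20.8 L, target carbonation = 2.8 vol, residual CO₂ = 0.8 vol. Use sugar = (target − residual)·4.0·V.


sugar = (2.8 − 0.8)·4.0·20.8

166.4000 g


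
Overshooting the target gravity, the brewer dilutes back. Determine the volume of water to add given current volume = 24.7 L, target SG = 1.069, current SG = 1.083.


V_water = V·((SG_curr − 1)/(SG_target − 1) − 1)
V_water = 24.7·((1.083 − 1)/(1.069 − 1) − 1)

5.0116 L


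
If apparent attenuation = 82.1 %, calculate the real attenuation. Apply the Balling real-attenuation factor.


RA = AA · 0.8192
RA = 82.1 · 0.8192

67.2563 %


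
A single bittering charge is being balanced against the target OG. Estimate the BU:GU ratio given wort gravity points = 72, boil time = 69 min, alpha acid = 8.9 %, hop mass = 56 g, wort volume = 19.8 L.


U = 1.65·0.000125^(GP/1000)·(1−e^(−0.04t))/4.15;  IBU = (α/100)·m·U·1000/V;  BU:GU = IBU/GP
U = 1.65·0.000125^(72/1000)·(1−e^(−0.04·69))/4.15 = 0.1950
IBU = (8.9/100)·56·0.1950·1000/19.8 = 49.0829
BU:GU = 49.0829/72

0.6817


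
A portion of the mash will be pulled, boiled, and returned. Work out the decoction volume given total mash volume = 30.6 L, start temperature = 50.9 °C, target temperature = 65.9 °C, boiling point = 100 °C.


V_dec = V_total·(T_target − T_start)/(T_boil − T_start)
V_dec = 30.6·(65.9 − 50.9)/(100 − 50.9)

9.3483 L


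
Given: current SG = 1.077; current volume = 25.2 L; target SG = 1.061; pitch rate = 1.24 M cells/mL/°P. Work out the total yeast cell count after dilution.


V_w = V·((SG_c−1)/(SG_t−1)−1);  °P = 259 − 259/SG_t;  cells = rate·(V+V_w)·°P
V_w = 25.2·((1.077−1)/(1.061−1)−1) = 6.6098
V_final = 25.2 + 6.6098 = 31.8098
°P = 259 − 259/1.061 = 14.8907
cells = 1.24·31.8098·14.8907

587.3505 billion cells


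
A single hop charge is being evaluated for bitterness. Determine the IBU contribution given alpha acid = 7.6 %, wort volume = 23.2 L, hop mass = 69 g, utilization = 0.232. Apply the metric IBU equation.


IBU = (α/100)·mass·U·1000 / V
IBU = (7.6/100)·69·0.232·1000 / 23.2

52.4400 IBU


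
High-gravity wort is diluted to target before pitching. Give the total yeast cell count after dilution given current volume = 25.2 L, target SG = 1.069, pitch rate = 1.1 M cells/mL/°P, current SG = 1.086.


V_w = V·((SG_c−1)/(SG_t−1)−1);  °P = 259 − 259/SG_t;  cells = rate·(V+V_w)·°P
V_w = 25.2·((1.086−1)/(1.069−1)−1) = 6.2087
V_final = 25.2 + 6.2087 = 31.4087
°P = 259 − 259/1.069 = 16.7175
cells = 1.1·31.4087·16.7175

577.5821 billion cells


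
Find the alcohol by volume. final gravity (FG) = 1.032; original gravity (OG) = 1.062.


ABV = (OG − FG) · 131.25
ABV = (1.062 − 1.032) · 131.25

3.9375 % ABV


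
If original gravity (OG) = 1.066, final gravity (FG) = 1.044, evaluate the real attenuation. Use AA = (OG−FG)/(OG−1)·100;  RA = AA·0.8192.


AA = (1.066 − 1.044)/(1.066 − 1)·100 = 33.3333
RA = 33.3333·0.8192

27.3067 %


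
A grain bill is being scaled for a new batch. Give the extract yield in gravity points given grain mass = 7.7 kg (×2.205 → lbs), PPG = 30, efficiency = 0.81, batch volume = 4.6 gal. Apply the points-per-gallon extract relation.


points = lbs × PPG × eff / vol
lbs = 7.7 × 2.205 = 16.9785
points = 16.9785 × 30 × 0.81 / 4.6

89.6908 points


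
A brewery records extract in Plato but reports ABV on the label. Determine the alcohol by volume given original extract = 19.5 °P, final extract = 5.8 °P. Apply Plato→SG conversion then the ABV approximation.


SG = 259/(259 − P);  ABV = (OG − FG)·131.25
OG = 259/(259 − 19.5) = 1.0814
FG = 259/(259 − 5.8) = 1.0229
ABV = (1.0814 − 1.0229)·131.25

7.6798 % ABV
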